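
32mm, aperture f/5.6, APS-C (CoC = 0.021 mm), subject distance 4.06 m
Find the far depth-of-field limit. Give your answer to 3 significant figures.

Hyperfocal distance H = f²/(N·c) + f = 32²/(5.6 × 0.021) + 32 = 1024/0.1176 + 32 ≈ 8739.5 mm ≈ 8.739 m.
Far limit Df = s·(H − f)/(H − s) = 4060 × (8739.5 − 32) / (8739.5 − 4060) = 4060 × 8707.5 / 4679.5 ≈ 7554.8 mm ≈ 7.55 m.

7.55 m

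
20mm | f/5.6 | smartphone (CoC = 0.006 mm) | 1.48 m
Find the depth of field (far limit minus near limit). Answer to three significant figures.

Hyperfocal distance H = f²/(N·c) + f = 20²/(5.6 × 0.006) + 20 = 400/0.0336 + 20 ≈ 11924.8 mm ≈ 11.92 m.
Near limit Dn = s·(H − f)/(H + s − 2f) = 1480 × (11924.8 − 20) / (11924.8 + 1480 − 2 × 20) = 1480 × 11904.8 / 13364.8 ≈ 1318.32 mm.
Far limit Df = s·(H − f)/(H − s) = 1480 × (11924.8 − 20) / (11924.8 − 1480) = 1480 × 11904.8 / 10444.8 ≈ 1686.88 mm.
Depth of field = Df − Dn = 1686.88 − 1318.32 ≈ 368.56 mm.

369 mm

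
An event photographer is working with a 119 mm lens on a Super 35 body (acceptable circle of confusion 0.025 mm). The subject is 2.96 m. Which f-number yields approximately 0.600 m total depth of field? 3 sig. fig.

f/20

Write h = H − f = f²/(N·c). The thin-lens limits are Dn = s·h/(h + (s−f)) and Df = s·h/(h − (s−f)), so DoF = Df − Dn = 2·s·(s−f)·h / (h² − (s−f)²).
That is a quadratic in h: DoF·h² − 2·s·(s−f)·h − DoF·(s−f)² = 0 ⇒ h = (s−f)·(s + √(s² + DoF²)) / DoF = 2841 × (2960 + √(2960² + 600²)) / 600 = 2841 × (2960 + 3020.20) / 600 ≈ 28316 mm.
Then N = f²/(c·h) = 119² / (0.025 × 28316) = 14161 / 707.91 ≈ 20.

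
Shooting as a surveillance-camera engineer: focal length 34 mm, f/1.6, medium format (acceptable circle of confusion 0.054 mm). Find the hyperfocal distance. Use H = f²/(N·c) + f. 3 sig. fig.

13.4 m

Hyperfocal distance H = f²/(N·c) + f = 34²/(1.6 × 0.054) + 34 = 1156/0.0864 + 34 ≈ 13413.6 mm ≈ 13.4 m.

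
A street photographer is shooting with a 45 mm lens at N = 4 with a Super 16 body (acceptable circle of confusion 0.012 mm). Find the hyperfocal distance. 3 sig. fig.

Hyperfocal distance H = f²/(N·c) + f = 45²/(4 × 0.012) + 45 = 2025/0.048 + 45 ≈ 42232.5 mm ≈ 42.2 m.

42.2 m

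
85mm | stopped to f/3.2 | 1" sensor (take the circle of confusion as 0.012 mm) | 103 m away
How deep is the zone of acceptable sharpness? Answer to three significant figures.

161 m

Hyperfocal distance H = f²/(N·c) + f = 85²/(3.2 × 0.012) + 85 = 7225/0.0384 + 85 ≈ 188236.0 mm ≈ 188.2 m.
Near limit Dn = s·(H − f)/(H + s − 2f) = 103000 × (188236.0 − 85) / (188236.0 + 103000 − 2 × 85) = 103000 × 188151.0 / 291066.0 ≈ 66581 mm.
Far limit Df = s·(H − f)/(H − s) = 103000 × (188236.0 − 85) / (188236.0 − 103000) = 103000 × 188151.0 / 85236.0 ≈ 227363 mm.
Depth of field = Df − Dn = 227363 − 66581 ≈ 160782 mm ≈ 161 m.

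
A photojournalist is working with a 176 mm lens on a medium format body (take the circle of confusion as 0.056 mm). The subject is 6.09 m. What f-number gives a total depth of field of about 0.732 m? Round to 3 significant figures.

f/5.60

Write h = H − f = f²/(N·c). The thin-lens limits are Dn = s·h/(h + (s−f)) and Df = s·h/(h − (s−f)), so DoF = Df − Dn = 2·s·(s−f)·h / (h² − (s−f)²).
That is a quadratic in h: DoF·h² − 2·s·(s−f)·h − DoF·(s−f)² = 0 ⇒ h = (s−f)·(s + √(s² + DoF²)) / DoF = 5914 × (6090 + √(6090² + 732²)) / 732 = 5914 × (6090 + 6133.83) / 732 ≈ 98759 mm.
Then N = f²/(c·h) = 176² / (0.056 × 98759) = 30976 / 5530.5 ≈ 5.60.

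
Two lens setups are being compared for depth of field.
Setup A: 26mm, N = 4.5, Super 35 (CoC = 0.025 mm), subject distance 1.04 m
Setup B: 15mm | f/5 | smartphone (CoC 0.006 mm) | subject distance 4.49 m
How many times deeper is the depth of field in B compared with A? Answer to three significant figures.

Setup A: H = 26²/(4.5×0.025) + 26 ≈ 6034.9 mm; DoF = Df − Dn = 1251.13 − 889.84 ≈ 361.29 mm.
Setup B: H = 15²/(5×0.006) + 15 ≈ 7515.0 mm; DoF = Df − Dn = 11132.2 − 2812.1 ≈ 8320.1 mm.
Ratio = 8320.1 / 361.29 ≈ 23.0.

23.0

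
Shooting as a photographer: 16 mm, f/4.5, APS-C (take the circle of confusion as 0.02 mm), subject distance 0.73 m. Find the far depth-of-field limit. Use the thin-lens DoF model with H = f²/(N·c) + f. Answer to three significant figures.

Hyperfocal distance H = f²/(N·c) + f = 16²/(4.5 × 0.02) + 16 = 256/0.09 + 16 ≈ 2860.4 mm ≈ 2.860 m.
Far limit Df = s·(H − f)/(H − s) = 730 × (2860.4 − 16) / (2860.4 − 730) = 730 × 2844.4 / 2130.4 ≈ 974.65 mm ≈ 0.975 m.

0.975 m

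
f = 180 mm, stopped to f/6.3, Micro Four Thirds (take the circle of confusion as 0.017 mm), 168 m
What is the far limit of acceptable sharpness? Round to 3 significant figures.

377 m

Hyperfocal distance H = f²/(N·c) + f = 180²/(6.3 × 0.017) + 180 = 32400/0.1071 + 180 ≈ 302701.0 mm ≈ 302.7 m.
Far limit Df = s·(H − f)/(H − s) = 168000 × (302701.0 − 180) / (302701.0 − 168000) = 168000 × 302521.0 / 134701.0 ≈ 377306 mm ≈ 377 m.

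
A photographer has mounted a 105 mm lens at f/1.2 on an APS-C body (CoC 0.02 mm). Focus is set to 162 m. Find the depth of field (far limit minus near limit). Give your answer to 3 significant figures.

Hyperfocal distance H = f²/(N·c) + f = 105²/(1.2 × 0.02) + 105 = 11025/0.024 + 105 ≈ 459480.0 mm ≈ 459.5 m.
Near limit Dn = s·(H − f)/(H + s − 2f) = 162000 × (459480.0 − 105) / (459480.0 + 162000 − 2 × 105) = 162000 × 459375.0 / 621270.0 ≈ 119785 mm.
Far limit Df = s·(H − f)/(H − s) = 162000 × (459480.0 − 105) / (459480.0 − 162000) = 162000 × 459375.0 / 297480.0 ≈ 250164 mm.
Depth of field = Df − Dn = 250164 − 119785 ≈ 130379 mm ≈ 130 m.

130 m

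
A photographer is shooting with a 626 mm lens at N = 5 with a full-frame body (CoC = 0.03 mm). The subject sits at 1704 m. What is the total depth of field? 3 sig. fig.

Hyperfocal distance H = f²/(N·c) + f = 626²/(5 × 0.03) + 626 = 391876/0.15 + 626 ≈ 2613132.7 mm ≈ 2613 m.
Near limit Dn = s·(H − f)/(H + s − 2f) = 1704000 × (2613132.7 − 626) / (2613132.7 + 1704000 − 2 × 626) = 1704000 × 2612506.7 / 4315880.7 ≈ 1031472 mm.
Far limit Df = s·(H − f)/(H − s) = 1704000 × (2613132.7 − 626) / (2613132.7 − 1704000) = 1704000 × 2612506.7 / 909132.7 ≈ 4896658 mm.
Depth of field = Df − Dn = 4896658 − 1031472 ≈ 3865186 mm ≈ 3870 m.

3870 m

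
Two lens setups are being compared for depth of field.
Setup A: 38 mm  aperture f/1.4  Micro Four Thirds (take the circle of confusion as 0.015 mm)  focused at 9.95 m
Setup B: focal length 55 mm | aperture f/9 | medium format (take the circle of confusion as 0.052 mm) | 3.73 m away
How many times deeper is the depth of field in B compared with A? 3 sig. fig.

Setup A: H = 38²/(1.4×0.015) + 38 ≈ 68799.9 mm; DoF = Df − Dn = 11625.9 − 8696.4 ≈ 2929.5 mm.
Setup B: H = 55²/(9×0.052) + 55 ≈ 6518.7 mm; DoF = Df − Dn = 8645.5 − 2378.0 ≈ 6267.5 mm.
Ratio = 6267.5 / 2929.5 ≈ 2.14.

2.14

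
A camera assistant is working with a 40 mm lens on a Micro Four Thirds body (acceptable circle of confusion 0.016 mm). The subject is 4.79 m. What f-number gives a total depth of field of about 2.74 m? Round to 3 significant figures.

f/5.60

Write h = H − f = f²/(N·c). The thin-lens limits are Dn = s·h/(h + (s−f)) and Df = s·h/(h − (s−f)), so DoF = Df − Dn = 2·s·(s−f)·h / (h² − (s−f)²).
That is a quadratic in h: DoF·h² − 2·s·(s−f)·h − DoF·(s−f)² = 0 ⇒ h = (s−f)·(s + √(s² + DoF²)) / DoF = 4750 × (4790 + √(4790² + 2740²)) / 2740 = 4750 × (4790 + 5518.31) / 2740 ≈ 17870 mm.
Then N = f²/(c·h) = 40² / (0.016 × 17870) = 1600 / 285.92 ≈ 5.60.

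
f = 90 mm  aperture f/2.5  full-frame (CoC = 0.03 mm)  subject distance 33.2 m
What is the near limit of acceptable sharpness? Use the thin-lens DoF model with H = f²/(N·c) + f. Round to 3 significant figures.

Hyperfocal distance H = f²/(N·c) + f = 90²/(2.5 × 0.03) + 90 = 8100/0.075 + 90 ≈ 108090.0 mm ≈ 108.1 m.
Near limit Dn = s·(H − f)/(H + s − 2f) = 33200 × (108090.0 − 90) / (108090.0 + 33200 − 2 × 90) = 33200 × 108000.0 / 141110.0 ≈ 25410 mm ≈ 25.4 m.

25.4 m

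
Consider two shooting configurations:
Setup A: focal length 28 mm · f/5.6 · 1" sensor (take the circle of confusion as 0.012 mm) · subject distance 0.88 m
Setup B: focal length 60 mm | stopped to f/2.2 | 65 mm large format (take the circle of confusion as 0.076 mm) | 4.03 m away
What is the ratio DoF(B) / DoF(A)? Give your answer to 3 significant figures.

11.9

Setup A: H = 28²/(5.6×0.012) + 28 ≈ 11694.7 mm; DoF = Df − Dn = 949.33 − 820.11 ≈ 129.22 mm.
Setup B: H = 60²/(2.2×0.076) + 60 ≈ 21591.1 mm; DoF = Df − Dn = 4941.1 − 3402.6 ≈ 1538.5 mm.
Ratio = 1538.5 / 129.22 ≈ 11.9.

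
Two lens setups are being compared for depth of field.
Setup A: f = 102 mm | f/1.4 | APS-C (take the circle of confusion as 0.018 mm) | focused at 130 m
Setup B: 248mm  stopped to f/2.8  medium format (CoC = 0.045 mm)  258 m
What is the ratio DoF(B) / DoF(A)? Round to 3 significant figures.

Setup A: H = 102²/(1.4×0.018) + 102 ≈ 412959.1 mm; DoF = Df − Dn = 189679 − 98887 ≈ 90792 mm.
Setup B: H = 248²/(2.8×0.045) + 248 ≈ 488375.0 mm; DoF = Df − Dn = 546660 − 168843 ≈ 377817 mm.
Ratio = 377817 / 90792 ≈ 4.16.

4.16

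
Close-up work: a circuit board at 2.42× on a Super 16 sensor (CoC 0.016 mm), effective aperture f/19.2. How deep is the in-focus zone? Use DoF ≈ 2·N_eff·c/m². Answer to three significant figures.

0.105 mm

At magnification m, DoF ≈ 2·N_eff·c/m² = 2 × 19.2 × 0.016 / 2.42² = 0.6144 / 5.856 ≈ 0.105 mm.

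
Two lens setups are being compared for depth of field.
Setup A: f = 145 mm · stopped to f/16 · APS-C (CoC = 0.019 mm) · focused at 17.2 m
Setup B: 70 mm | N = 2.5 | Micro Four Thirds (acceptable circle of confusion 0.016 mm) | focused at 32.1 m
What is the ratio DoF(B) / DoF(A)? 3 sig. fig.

1.99

Setup A: H = 145²/(16×0.019) + 145 ≈ 69306.2 mm; DoF = Df − Dn = 22829.8 − 13797.6 ≈ 9032.2 mm.
Setup B: H = 70²/(2.5×0.016) + 70 ≈ 122570.0 mm; DoF = Df − Dn = 43465 − 25447 ≈ 18018 mm.
Ratio = 18018 / 9032.2 ≈ 1.99.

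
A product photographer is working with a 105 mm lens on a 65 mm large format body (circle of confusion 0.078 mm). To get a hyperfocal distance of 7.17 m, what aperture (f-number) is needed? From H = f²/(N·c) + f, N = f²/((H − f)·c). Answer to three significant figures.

f/20

Rearrange H = f²/(N·c) + f for N: N = f² / ((H − f)·c).
N = 105² / ((7170 − 105) × 0.078) = 11025 / 551.1 ≈ 20.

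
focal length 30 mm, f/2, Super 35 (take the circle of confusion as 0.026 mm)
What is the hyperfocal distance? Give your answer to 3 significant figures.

Hyperfocal distance H = f²/(N·c) + f = 30²/(2 × 0.026) + 30 = 900/0.052 + 30 ≈ 17337.7 mm ≈ 17.3 m.

17.3 m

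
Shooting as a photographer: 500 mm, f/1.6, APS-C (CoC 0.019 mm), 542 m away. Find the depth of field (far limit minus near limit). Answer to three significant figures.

Hyperfocal distance H = f²/(N·c) + f = 500²/(1.6 × 0.019) + 500 = 250000/0.0304 + 500 ≈ 8224184.2 mm ≈ 8224 m.
Near limit Dn = s·(H − f)/(H + s − 2f) = 542000 × (8224184.2 − 500) / (8224184.2 + 542000 − 2 × 500) = 542000 × 8223684.2 / 8765184.2 ≈ 508516 mm.
Far limit Df = s·(H − f)/(H − s) = 542000 × (8224184.2 − 500) / (8224184.2 − 542000) = 542000 × 8223684.2 / 7682184.2 ≈ 580204 mm.
Depth of field = Df − Dn = 580204 − 508516 ≈ 71688 mm ≈ 71.7 m.

71.7 m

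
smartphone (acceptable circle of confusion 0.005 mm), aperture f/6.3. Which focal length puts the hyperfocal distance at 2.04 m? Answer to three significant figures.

8.00 mm

From H = f²/(N·c) + f, with f ≪ H: f ≈ √(H·N·c) = √(2040 × 6.3 × 0.005) = √64.260 ≈ 8.016 mm.
Exact: f² + N·c·f − N·c·H = 0 ⇒ f = (−N·c + √((N·c)² + 4·N·c·H))/2 = (−0.0315 + √257.04)/2 ≈ 8.0005 mm ≈ 8.00 mm.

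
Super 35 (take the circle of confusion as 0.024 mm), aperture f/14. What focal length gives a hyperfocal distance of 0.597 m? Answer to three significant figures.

From H = f²/(N·c) + f, with f ≪ H: f ≈ √(H·N·c) = √(597 × 14 × 0.024) = √200.59 ≈ 14.16 mm.
Exact: f² + N·c·f − N·c·H = 0 ⇒ f = (−N·c + √((N·c)² + 4·N·c·H))/2 = (−0.336 + √802.48)/2 ≈ 13.996 mm ≈ 14.0 mm.

14.0 mm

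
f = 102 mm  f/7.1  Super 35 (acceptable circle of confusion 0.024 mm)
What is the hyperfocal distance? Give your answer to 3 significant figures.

61.2 m

Hyperfocal distance H = f²/(N·c) + f = 102²/(7.1 × 0.024) + 102 = 10404/0.1704 + 102 ≈ 61158.3 mm ≈ 61.2 m.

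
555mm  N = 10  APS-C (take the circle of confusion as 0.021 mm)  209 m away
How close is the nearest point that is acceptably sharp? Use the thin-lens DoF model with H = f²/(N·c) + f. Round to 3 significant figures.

183 m

Hyperfocal distance H = f²/(N·c) + f = 555²/(10 × 0.021) + 555 = 308025/0.21 + 555 ≈ 1467340.7 mm ≈ 1467 m.
Near limit Dn = s·(H − f)/(H + s − 2f) = 209000 × (1467340.7 − 555) / (1467340.7 + 209000 − 2 × 555) = 209000 × 1466785.7 / 1675230.7 ≈ 182995 mm ≈ 183 m.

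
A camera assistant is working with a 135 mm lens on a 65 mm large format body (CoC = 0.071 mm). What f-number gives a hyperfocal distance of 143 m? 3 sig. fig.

f/1.80

Rearrange H = f²/(N·c) + f for N: N = f² / ((H − f)·c).
N = 135² / ((143000 − 135) × 0.071) = 18225 / 10143 ≈ 1.80.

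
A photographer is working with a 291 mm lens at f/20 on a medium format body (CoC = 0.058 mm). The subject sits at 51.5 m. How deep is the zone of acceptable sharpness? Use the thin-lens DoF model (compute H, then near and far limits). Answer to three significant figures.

Hyperfocal distance H = f²/(N·c) + f = 291²/(20 × 0.058) + 291 = 84681/1.16 + 291 ≈ 73291.9 mm ≈ 73.29 m.
Near limit Dn = s·(H − f)/(H + s − 2f) = 51500 × (73291.9 − 291) / (73291.9 + 51500 − 2 × 291) = 51500 × 73000.9 / 124209.9 ≈ 30268 mm.
Far limit Df = s·(H − f)/(H − s) = 51500 × (73291.9 − 291) / (73291.9 − 51500) = 51500 × 73000.9 / 21791.9 ≈ 172521 mm.
Depth of field = Df − Dn = 172521 − 30268 ≈ 142253 mm ≈ 142 m.

142 m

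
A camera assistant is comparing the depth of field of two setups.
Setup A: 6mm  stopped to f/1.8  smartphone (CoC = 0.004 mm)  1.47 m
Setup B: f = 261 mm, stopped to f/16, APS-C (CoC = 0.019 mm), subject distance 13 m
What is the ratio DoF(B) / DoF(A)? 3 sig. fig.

1.57

Setup A: H = 6²/(1.8×0.004) + 6 ≈ 5006.0 mm; DoF = Df − Dn = 2078.62 − 1137.07 ≈ 941.55 mm.
Setup B: H = 261²/(16×0.019) + 261 ≈ 224343.2 mm; DoF = Df − Dn = 13783.6 − 12300.7 ≈ 1482.9 mm.
Ratio = 1482.9 / 941.55 ≈ 1.57.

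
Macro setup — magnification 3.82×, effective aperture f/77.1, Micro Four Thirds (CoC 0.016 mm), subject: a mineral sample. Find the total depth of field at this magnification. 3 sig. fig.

At magnification m, DoF ≈ 2·N_eff·c/m² = 2 × 77.1 × 0.016 / 3.82² = 2.467 / 14.59 ≈ 0.169 mm.

0.169 mm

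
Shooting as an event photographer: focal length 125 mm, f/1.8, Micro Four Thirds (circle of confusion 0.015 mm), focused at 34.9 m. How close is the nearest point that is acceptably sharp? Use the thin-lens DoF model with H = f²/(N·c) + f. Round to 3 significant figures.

Hyperfocal distance H = f²/(N·c) + f = 125²/(1.8 × 0.015) + 125 = 15625/0.027 + 125 ≈ 578828.7 mm ≈ 578.8 m.
Near limit Dn = s·(H − f)/(H + s − 2f) = 34900 × (578828.7 − 125) / (578828.7 + 34900 − 2 × 125) = 34900 × 578703.7 / 613478.7 ≈ 32922 mm ≈ 32.9 m.

32.9 m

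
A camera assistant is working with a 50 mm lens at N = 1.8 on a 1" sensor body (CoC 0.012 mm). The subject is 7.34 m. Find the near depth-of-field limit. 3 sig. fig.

Hyperfocal distance H = f²/(N·c) + f = 50²/(1.8 × 0.012) + 50 = 2500/0.0216 + 50 ≈ 115790.7 mm ≈ 115.8 m.
Near limit Dn = s·(H − f)/(H + s − 2f) = 7340 × (115790.7 − 50) / (115790.7 + 7340 − 2 × 50) = 7340 × 115740.7 / 123030.7 ≈ 6905.1 mm ≈ 6.91 m.

6.91 m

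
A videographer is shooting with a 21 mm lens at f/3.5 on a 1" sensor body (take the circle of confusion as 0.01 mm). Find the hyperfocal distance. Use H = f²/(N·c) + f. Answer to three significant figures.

Hyperfocal distance H = f²/(N·c) + f = 21²/(3.5 × 0.01) + 21 = 441/0.035 + 21 ≈ 12621.0 mm ≈ 12.6 m.

12.6 m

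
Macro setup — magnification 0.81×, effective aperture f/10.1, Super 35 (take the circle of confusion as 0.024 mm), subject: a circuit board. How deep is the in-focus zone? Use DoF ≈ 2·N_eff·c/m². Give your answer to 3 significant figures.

At magnification m, DoF ≈ 2·N_eff·c/m² = 2 × 10.1 × 0.024 / 0.81² = 0.4848 / 0.6561 ≈ 0.739 mm.

0.739 mm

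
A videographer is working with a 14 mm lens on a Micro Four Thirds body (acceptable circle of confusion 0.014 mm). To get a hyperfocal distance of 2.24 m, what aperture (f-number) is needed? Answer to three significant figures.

f/6.29

Rearrange H = f²/(N·c) + f for N: N = f² / ((H − f)·c).
N = 14² / ((2240 − 14) × 0.014) = 196 / 31.16 ≈ 6.29.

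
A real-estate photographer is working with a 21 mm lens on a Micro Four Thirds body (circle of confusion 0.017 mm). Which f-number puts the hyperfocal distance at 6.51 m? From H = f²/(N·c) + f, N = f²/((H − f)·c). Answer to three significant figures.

f/4

Rearrange H = f²/(N·c) + f for N: N = f² / ((H − f)·c).
N = 21² / ((6510 − 21) × 0.017) = 441 / 110.3 ≈ 4.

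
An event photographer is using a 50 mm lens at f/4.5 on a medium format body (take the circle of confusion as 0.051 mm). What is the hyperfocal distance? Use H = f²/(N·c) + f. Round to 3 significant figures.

10.9 m

Hyperfocal distance H = f²/(N·c) + f = 50²/(4.5 × 0.051) + 50 = 2500/0.2295 + 50 ≈ 10943.2 mm ≈ 10.9 m.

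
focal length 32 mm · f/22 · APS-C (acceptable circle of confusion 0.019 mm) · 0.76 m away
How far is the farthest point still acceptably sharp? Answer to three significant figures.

Hyperfocal distance H = f²/(N·c) + f = 32²/(22 × 0.019) + 32 = 1024/0.418 + 32 ≈ 2481.8 mm ≈ 2.482 m.
Far limit Df = s·(H − f)/(H − s) = 760 × (2481.8 − 32) / (2481.8 − 760) = 760 × 2449.8 / 1721.8 ≈ 1081.3 mm ≈ 1.08 m.

1.08 m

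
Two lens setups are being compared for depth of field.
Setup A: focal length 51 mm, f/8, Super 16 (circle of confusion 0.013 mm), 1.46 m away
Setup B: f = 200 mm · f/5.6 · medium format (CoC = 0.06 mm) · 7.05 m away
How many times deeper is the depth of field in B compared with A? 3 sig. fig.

Setup A: H = 51²/(8×0.013) + 51 ≈ 25060.6 mm; DoF = Df − Dn = 1547.16 − 1382.13 ≈ 165.03 mm.
Setup B: H = 200²/(5.6×0.06) + 200 ≈ 119247.6 mm; DoF = Df − Dn = 7480.42 − 6666.41 ≈ 814.01 mm.
Ratio = 814.01 / 165.03 ≈ 4.93.

4.93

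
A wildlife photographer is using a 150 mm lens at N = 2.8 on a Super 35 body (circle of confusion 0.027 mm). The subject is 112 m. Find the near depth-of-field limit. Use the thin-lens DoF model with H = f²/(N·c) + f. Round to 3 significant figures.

Hyperfocal distance H = f²/(N·c) + f = 150²/(2.8 × 0.027) + 150 = 22500/0.0756 + 150 ≈ 297769.0 mm ≈ 297.8 m.
Near limit Dn = s·(H − f)/(H + s − 2f) = 112000 × (297769.0 − 150) / (297769.0 + 112000 − 2 × 150) = 112000 × 297619.0 / 409469.0 ≈ 81406 mm ≈ 81.4 m.

81.4 m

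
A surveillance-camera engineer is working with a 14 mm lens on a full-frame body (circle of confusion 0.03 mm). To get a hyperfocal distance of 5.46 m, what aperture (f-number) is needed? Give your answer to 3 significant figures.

Rearrange H = f²/(N·c) + f for N: N = f² / ((H − f)·c).
N = 14² / ((5460 − 14) × 0.03) = 196 / 163.4 ≈ 1.20.

f/1.20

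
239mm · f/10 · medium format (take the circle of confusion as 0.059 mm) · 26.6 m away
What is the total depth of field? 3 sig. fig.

Hyperfocal distance H = f²/(N·c) + f = 239²/(10 × 0.059) + 239 = 57121/0.59 + 239 ≈ 97054.3 mm ≈ 97.05 m.
Near limit Dn = s·(H − f)/(H + s − 2f) = 26600 × (97054.3 − 239) / (97054.3 + 26600 − 2 × 239) = 26600 × 96815.3 / 123176.3 ≈ 20907 mm.
Far limit Df = s·(H − f)/(H − s) = 26600 × (97054.3 − 239) / (97054.3 − 26600) = 26600 × 96815.3 / 70454.3 ≈ 36553 mm.
Depth of field = Df − Dn = 36553 − 20907 ≈ 15646 mm ≈ 15.6 m.

15.6 m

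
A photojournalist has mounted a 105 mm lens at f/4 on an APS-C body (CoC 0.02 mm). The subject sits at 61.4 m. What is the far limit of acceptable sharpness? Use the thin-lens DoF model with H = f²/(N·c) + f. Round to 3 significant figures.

Hyperfocal distance H = f²/(N·c) + f = 105²/(4 × 0.02) + 105 = 11025/0.08 + 105 ≈ 137917.5 mm ≈ 137.9 m.
Far limit Df = s·(H − f)/(H − s) = 61400 × (137917.5 − 105) / (137917.5 − 61400) = 61400 × 137812.5 / 76517.5 ≈ 110585 mm ≈ 111 m.

111 m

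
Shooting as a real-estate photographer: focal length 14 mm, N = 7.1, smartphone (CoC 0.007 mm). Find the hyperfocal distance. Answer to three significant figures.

Hyperfocal distance H = f²/(N·c) + f = 14²/(7.1 × 0.007) + 14 = 196/0.0497 + 14 ≈ 3957.7 mm ≈ 3.96 m.

3.96 m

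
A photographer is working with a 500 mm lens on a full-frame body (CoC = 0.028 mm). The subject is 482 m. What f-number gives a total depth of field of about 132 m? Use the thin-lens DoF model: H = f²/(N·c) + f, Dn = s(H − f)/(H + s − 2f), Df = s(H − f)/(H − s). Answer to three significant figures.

f/2.49

Write h = H − f = f²/(N·c). The thin-lens limits are Dn = s·h/(h + (s−f)) and Df = s·h/(h − (s−f)), so DoF = Df − Dn = 2·s·(s−f)·h / (h² − (s−f)²).
That is a quadratic in h: DoF·h² − 2·s·(s−f)·h − DoF·(s−f)² = 0 ⇒ h = (s−f)·(s + √(s² + DoF²)) / DoF = 481500 × (482000 + √(482000² + 132000²)) / 132000 = 481500 × (482000 + 499748) / 132000 ≈ 3581149 mm.
Then N = f²/(c·h) = 500² / (0.028 × 3581149) = 250000 / 100272 ≈ 2.49.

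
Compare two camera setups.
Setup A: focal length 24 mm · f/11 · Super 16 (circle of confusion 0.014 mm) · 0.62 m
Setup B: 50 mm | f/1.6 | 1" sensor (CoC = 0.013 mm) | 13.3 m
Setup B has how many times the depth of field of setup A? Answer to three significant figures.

14.6

Setup A: H = 24²/(11×0.014) + 24 ≈ 3764.3 mm; DoF = Df − Dn = 737.52 − 534.78 ≈ 202.74 mm.
Setup B: H = 50²/(1.6×0.013) + 50 ≈ 120242.3 mm; DoF = Df − Dn = 14947.9 − 11979.4 ≈ 2968.5 mm.
Ratio = 2968.5 / 202.74 ≈ 14.6.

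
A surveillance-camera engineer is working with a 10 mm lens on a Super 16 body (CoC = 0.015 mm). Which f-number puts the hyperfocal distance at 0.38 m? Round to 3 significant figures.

Rearrange H = f²/(N·c) + f for N: N = f² / ((H − f)·c).
N = 10² / ((380 − 10) × 0.015) = 100 / 5.550 ≈ 18.

f/18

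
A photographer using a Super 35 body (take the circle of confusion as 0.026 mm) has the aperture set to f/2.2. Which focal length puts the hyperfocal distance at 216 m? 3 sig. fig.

From H = f²/(N·c) + f, with f ≪ H: f ≈ √(H·N·c) = √(216000 × 2.2 × 0.026) = √12355 ≈ 111.2 mm.
The +f correction barely moves this — solving exactly, f² + N·c·f − N·c·H = 0 ⇒ f = (−N·c + √((N·c)² + 4·N·c·H))/2 = (−0.0572 + √49421)/2 ≈ 111.13 mm, so f ≈ 111 mm.

111 mm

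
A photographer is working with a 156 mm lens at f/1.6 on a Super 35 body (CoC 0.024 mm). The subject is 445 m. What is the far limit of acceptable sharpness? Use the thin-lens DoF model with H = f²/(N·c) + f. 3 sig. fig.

Hyperfocal distance H = f²/(N·c) + f = 156²/(1.6 × 0.024) + 156 = 24336/0.0384 + 156 ≈ 633906.0 mm ≈ 633.9 m.
Far limit Df = s·(H − f)/(H − s) = 445000 × (633906.0 − 156) / (633906.0 − 445000) = 445000 × 633750.0 / 188906.0 ≈ 1492905 mm ≈ 1490 m.

1490 m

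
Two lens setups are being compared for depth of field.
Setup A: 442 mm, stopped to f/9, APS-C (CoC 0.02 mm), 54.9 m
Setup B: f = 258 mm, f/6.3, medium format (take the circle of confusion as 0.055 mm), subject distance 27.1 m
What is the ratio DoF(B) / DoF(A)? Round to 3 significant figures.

Setup A: H = 442²/(9×0.02) + 442 ≈ 1085797.6 mm; DoF = Df − Dn = 57800.1 − 52277.0 ≈ 5523.1 mm.
Setup B: H = 258²/(6.3×0.055) + 258 ≈ 192361.9 mm; DoF = Df − Dn = 31501.6 − 23777.6 ≈ 7724.0 mm.
Ratio = 7724.0 / 5523.1 ≈ 1.40.

1.40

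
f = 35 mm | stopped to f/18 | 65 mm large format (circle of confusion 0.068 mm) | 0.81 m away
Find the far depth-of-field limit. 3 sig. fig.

3.59 m

Hyperfocal distance H = f²/(N·c) + f = 35²/(18 × 0.068) + 35 = 1225/1.224 + 35 ≈ 1035.8 mm ≈ 1.036 m.
Far limit Df = s·(H − f)/(H − s) = 810 × (1035.8 − 35) / (1035.8 − 810) = 810 × 1000.8 / 225.8 ≈ 3589.9 mm ≈ 3.59 m.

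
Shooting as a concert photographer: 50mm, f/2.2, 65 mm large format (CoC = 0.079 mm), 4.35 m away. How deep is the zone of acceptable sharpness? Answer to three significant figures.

Hyperfocal distance H = f²/(N·c) + f = 50²/(2.2 × 0.079) + 50 = 2500/0.1738 + 50 ≈ 14434.3 mm ≈ 14.43 m.
Near limit Dn = s·(H − f)/(H + s − 2f) = 4350 × (14434.3 − 50) / (14434.3 + 4350 − 2 × 50) = 4350 × 14384.3 / 18684.3 ≈ 3348.9 mm.
Far limit Df = s·(H − f)/(H − s) = 4350 × (14434.3 − 50) / (14434.3 − 4350) = 4350 × 14384.3 / 10084.3 ≈ 6204.9 mm.
Depth of field = Df − Dn = 6204.9 − 3348.9 ≈ 2856.0 mm ≈ 2.86 m.

2.86 m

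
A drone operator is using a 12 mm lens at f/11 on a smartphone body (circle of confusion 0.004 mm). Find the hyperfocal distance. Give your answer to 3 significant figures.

Hyperfocal distance H = f²/(N·c) + f = 12²/(11 × 0.004) + 12 = 144/0.044 + 12 ≈ 3284.7 mm ≈ 3.28 m.

3.28 m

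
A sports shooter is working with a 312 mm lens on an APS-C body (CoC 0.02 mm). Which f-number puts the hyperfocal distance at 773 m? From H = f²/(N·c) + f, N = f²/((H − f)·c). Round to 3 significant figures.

f/6.30

Rearrange H = f²/(N·c) + f for N: N = f² / ((H − f)·c).
N = 312² / ((773000 − 312) × 0.02) = 97344 / 15454 ≈ 6.30.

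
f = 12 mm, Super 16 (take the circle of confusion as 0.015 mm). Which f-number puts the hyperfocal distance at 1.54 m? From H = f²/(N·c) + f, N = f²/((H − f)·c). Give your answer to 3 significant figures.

Rearrange H = f²/(N·c) + f for N: N = f² / ((H − f)·c).
N = 12² / ((1540 − 12) × 0.015) = 144 / 22.92 ≈ 6.28.

f/6.28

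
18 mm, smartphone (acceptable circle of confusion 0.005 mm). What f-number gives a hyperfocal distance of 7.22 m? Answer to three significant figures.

f/9

Rearrange H = f²/(N·c) + f for N: N = f² / ((H − f)·c).
N = 18² / ((7220 − 18) × 0.005) = 324 / 36.01 ≈ 9.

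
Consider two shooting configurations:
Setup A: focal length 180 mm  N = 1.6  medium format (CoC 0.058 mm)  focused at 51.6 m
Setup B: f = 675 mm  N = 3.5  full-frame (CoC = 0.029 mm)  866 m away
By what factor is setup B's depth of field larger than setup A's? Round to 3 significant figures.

Setup A: H = 180²/(1.6×0.058) + 180 ≈ 349317.9 mm; DoF = Df − Dn = 60512 − 44976 ≈ 15536 mm.
Setup B: H = 675²/(3.5×0.029) + 675 ≈ 4489591.3 mm; DoF = Df − Dn = 1072804 − 726042 ≈ 346762 mm.
Ratio = 346762 / 15536 ≈ 22.3.

22.3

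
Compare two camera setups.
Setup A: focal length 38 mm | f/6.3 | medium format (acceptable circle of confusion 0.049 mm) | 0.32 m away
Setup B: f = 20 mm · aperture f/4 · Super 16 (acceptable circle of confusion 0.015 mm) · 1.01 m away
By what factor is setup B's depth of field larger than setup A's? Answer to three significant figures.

7.92

Setup A: H = 38²/(6.3×0.049) + 38 ≈ 4715.7 mm; DoF = Df − Dn = 340.529 − 301.805 ≈ 38.724 mm.
Setup B: H = 20²/(4×0.015) + 20 ≈ 6686.7 mm; DoF = Df − Dn = 1186.14 − 879.41 ≈ 306.73 mm.
Ratio = 306.73 / 38.724 ≈ 7.92.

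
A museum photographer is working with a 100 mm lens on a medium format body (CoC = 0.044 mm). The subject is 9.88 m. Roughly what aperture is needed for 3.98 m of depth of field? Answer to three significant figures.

f/4.50

Write h = H − f = f²/(N·c). The thin-lens limits are Dn = s·h/(h + (s−f)) and Df = s·h/(h − (s−f)), so DoF = Df − Dn = 2·s·(s−f)·h / (h² − (s−f)²).
That is a quadratic in h: DoF·h² − 2·s·(s−f)·h − DoF·(s−f)² = 0 ⇒ h = (s−f)·(s + √(s² + DoF²)) / DoF = 9780 × (9880 + √(9880² + 3980²)) / 3980 = 9780 × (9880 + 10651.5) / 3980 ≈ 50452 mm.
Then N = f²/(c·h) = 100² / (0.044 × 50452) = 10000 / 2219.9 ≈ 4.50.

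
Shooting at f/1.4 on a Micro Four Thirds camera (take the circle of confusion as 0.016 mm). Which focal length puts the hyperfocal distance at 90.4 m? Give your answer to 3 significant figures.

45.0 mm

From H = f²/(N·c) + f, with f ≪ H: f ≈ √(H·N·c) = √(90400 × 1.4 × 0.016) = √2025.0 ≈ 45.00 mm.
The +f correction barely moves this — solving exactly, f² + N·c·f − N·c·H = 0 ⇒ f = (−N·c + √((N·c)² + 4·N·c·H))/2 = (−0.0224 + √8099.8)/2 ≈ 44.988 mm, so f ≈ 45.0 mm.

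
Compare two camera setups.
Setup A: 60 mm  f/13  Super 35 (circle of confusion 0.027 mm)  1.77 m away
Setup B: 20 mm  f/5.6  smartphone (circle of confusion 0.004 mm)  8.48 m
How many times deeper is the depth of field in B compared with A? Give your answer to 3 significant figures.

17.1

Setup A: H = 60²/(13×0.027) + 60 ≈ 10316.4 mm; DoF = Df − Dn = 2124.15 − 1517.07 ≈ 607.08 mm.
Setup B: H = 20²/(5.6×0.004) + 20 ≈ 17877.1 mm; DoF = Df − Dn = 16114 − 5754 ≈ 10360 mm.
Ratio = 10360 / 607.08 ≈ 17.1.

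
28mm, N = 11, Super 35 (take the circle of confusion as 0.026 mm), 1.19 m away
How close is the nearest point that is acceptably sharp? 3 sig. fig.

Hyperfocal distance H = f²/(N·c) + f = 28²/(11 × 0.026) + 28 = 784/0.286 + 28 ≈ 2769.3 mm ≈ 2.769 m.
Near limit Dn = s·(H − f)/(H + s − 2f) = 1190 × (2769.3 − 28) / (2769.3 + 1190 − 2 × 28) = 1190 × 2741.3 / 3903.3 ≈ 835.74 mm ≈ 0.836 m.

0.836 m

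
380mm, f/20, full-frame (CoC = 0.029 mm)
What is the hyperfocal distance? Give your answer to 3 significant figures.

Hyperfocal distance H = f²/(N·c) + f = 380²/(20 × 0.029) + 380 = 144400/0.58 + 380 ≈ 249345.5 mm ≈ 249 m.

249 m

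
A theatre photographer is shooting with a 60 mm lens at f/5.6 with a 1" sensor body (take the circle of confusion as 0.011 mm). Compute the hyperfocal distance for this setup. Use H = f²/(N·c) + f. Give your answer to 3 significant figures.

58.5 m

Hyperfocal distance H = f²/(N·c) + f = 60²/(5.6 × 0.011) + 60 = 3600/0.0616 + 60 ≈ 58501.6 mm ≈ 58.5 m.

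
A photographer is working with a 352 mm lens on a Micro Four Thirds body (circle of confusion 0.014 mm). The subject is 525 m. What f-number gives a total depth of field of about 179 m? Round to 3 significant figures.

f/2.80

Write h = H − f = f²/(N·c). The thin-lens limits are Dn = s·h/(h + (s−f)) and Df = s·h/(h − (s−f)), so DoF = Df − Dn = 2·s·(s−f)·h / (h² − (s−f)²).
That is a quadratic in h: DoF·h² − 2·s·(s−f)·h − DoF·(s−f)² = 0 ⇒ h = (s−f)·(s + √(s² + DoF²)) / DoF = 524648 × (525000 + √(525000² + 179000²)) / 179000 = 524648 × (525000 + 554676) / 179000 ≈ 3164526 mm.
Then N = f²/(c·h) = 352² / (0.014 × 3164526) = 123904 / 44303 ≈ 2.80.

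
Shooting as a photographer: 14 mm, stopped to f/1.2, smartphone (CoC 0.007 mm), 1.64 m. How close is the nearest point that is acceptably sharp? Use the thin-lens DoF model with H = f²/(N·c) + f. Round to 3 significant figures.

Hyperfocal distance H = f²/(N·c) + f = 14²/(1.2 × 0.007) + 14 = 196/0.0084 + 14 ≈ 23347.3 mm ≈ 23.35 m.
Near limit Dn = s·(H − f)/(H + s − 2f) = 1640 × (23347.3 − 14) / (23347.3 + 1640 − 2 × 14) = 1640 × 23333.3 / 24959.3 ≈ 1533.2 mm ≈ 1.53 m.

1.53 m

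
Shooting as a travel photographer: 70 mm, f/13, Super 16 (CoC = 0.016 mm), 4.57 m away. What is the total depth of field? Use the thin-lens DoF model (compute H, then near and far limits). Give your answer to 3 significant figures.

Hyperfocal distance H = f²/(N·c) + f = 70²/(13 × 0.016) + 70 = 4900/0.208 + 70 ≈ 23627.7 mm ≈ 23.63 m.
Near limit Dn = s·(H − f)/(H + s − 2f) = 4570 × (23627.7 − 70) / (23627.7 + 4570 − 2 × 70) = 4570 × 23557.7 / 28057.7 ≈ 3837.0 mm.
Far limit Df = s·(H − f)/(H − s) = 4570 × (23627.7 − 70) / (23627.7 − 4570) = 4570 × 23557.7 / 19057.7 ≈ 5649.1 mm.
Depth of field = Df − Dn = 5649.1 − 3837.0 ≈ 1812.1 mm ≈ 1.81 m.

1.81 m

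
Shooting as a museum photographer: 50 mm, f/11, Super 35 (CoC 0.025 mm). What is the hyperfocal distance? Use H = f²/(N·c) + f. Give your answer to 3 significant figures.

Hyperfocal distance H = f²/(N·c) + f = 50²/(11 × 0.025) + 50 = 2500/0.275 + 50 ≈ 9140.9 mm ≈ 9.14 m.

9.14 m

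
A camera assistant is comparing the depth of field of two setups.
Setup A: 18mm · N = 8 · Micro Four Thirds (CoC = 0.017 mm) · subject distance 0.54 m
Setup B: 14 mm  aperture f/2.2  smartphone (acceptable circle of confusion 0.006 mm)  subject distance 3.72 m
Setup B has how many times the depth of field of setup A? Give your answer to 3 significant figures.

Setup A: H = 18²/(8×0.017) + 18 ≈ 2400.4 mm; DoF = Df − Dn = 691.52 − 442.95 ≈ 248.57 mm.
Setup B: H = 14²/(2.2×0.006) + 14 ≈ 14862.5 mm; DoF = Df − Dn = 4957.3 − 2977.0 ≈ 1980.3 mm.
Ratio = 1980.3 / 248.57 ≈ 7.97.

7.97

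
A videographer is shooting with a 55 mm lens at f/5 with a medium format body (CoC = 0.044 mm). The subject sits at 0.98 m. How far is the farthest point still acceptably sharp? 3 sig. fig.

1.05 m

Hyperfocal distance H = f²/(N·c) + f = 55²/(5 × 0.044) + 55 = 3025/0.22 + 55 ≈ 13805.0 mm ≈ 13.81 m.
Far limit Df = s·(H − f)/(H − s) = 980 × (13805.0 − 55) / (13805.0 − 980) = 980 × 13750.0 / 12825.0 ≈ 1050.7 mm ≈ 1.05 m.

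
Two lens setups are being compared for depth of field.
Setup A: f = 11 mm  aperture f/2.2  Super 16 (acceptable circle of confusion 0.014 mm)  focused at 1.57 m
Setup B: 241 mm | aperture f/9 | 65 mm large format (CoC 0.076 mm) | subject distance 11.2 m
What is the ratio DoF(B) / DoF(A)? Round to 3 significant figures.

Setup A: H = 11²/(2.2×0.014) + 11 ≈ 3939.6 mm; DoF = Df − Dn = 2602.9 − 1124.0 ≈ 1478.9 mm.
Setup B: H = 241²/(9×0.076) + 241 ≈ 85154.7 mm; DoF = Df − Dn = 12859.7 − 9919.8 ≈ 2939.9 mm.
Ratio = 2939.9 / 1478.9 ≈ 1.99.

1.99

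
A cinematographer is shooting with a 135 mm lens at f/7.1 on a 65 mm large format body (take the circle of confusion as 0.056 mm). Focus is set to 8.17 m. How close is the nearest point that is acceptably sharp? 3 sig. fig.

6.95 m

Hyperfocal distance H = f²/(N·c) + f = 135²/(7.1 × 0.056) + 135 = 18225/0.3976 + 135 ≈ 45972.5 mm ≈ 45.97 m.
Near limit Dn = s·(H − f)/(H + s − 2f) = 8170 × (45972.5 − 135) / (45972.5 + 8170 − 2 × 135) = 8170 × 45837.5 / 53872.5 ≈ 6951.5 mm ≈ 6.95 m.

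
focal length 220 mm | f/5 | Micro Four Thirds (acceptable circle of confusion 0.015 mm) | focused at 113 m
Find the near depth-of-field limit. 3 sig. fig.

96.2 m

Hyperfocal distance H = f²/(N·c) + f = 220²/(5 × 0.015) + 220 = 48400/0.075 + 220 ≈ 645553.3 mm ≈ 645.6 m.
Near limit Dn = s·(H − f)/(H + s − 2f) = 113000 × (645553.3 − 220) / (645553.3 + 113000 − 2 × 220) = 113000 × 645333.3 / 758113.3 ≈ 96190 mm ≈ 96.2 m.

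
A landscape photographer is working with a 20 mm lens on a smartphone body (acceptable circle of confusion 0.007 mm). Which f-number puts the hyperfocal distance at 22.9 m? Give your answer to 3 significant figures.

Rearrange H = f²/(N·c) + f for N: N = f² / ((H − f)·c).
N = 20² / ((22900 − 20) × 0.007) = 400 / 160.2 ≈ 2.50.

f/2.50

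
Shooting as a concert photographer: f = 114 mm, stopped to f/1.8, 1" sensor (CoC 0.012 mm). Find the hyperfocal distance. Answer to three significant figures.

Hyperfocal distance H = f²/(N·c) + f = 114²/(1.8 × 0.012) + 114 = 12996/0.0216 + 114 ≈ 601780.7 mm ≈ 602 m.

602 m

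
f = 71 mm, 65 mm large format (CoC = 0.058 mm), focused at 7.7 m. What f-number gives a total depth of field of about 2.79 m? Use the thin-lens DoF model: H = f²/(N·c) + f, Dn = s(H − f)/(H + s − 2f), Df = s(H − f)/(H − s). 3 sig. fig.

f/2.00

Write h = H − f = f²/(N·c). The thin-lens limits are Dn = s·h/(h + (s−f)) and Df = s·h/(h − (s−f)), so DoF = Df − Dn = 2·s·(s−f)·h / (h² − (s−f)²).
That is a quadratic in h: DoF·h² − 2·s·(s−f)·h − DoF·(s−f)² = 0 ⇒ h = (s−f)·(s + √(s² + DoF²)) / DoF = 7629 × (7700 + √(7700² + 2790²)) / 2790 = 7629 × (7700 + 8189.88) / 2790 ≈ 43449 mm.
Then N = f²/(c·h) = 71² / (0.058 × 43449) = 5041 / 2520.1 ≈ 2.00.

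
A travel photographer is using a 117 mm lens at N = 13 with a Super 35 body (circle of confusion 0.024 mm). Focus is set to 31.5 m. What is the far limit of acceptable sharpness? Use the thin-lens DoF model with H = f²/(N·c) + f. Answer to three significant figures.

111 m

Hyperfocal distance H = f²/(N·c) + f = 117²/(13 × 0.024) + 117 = 13689/0.312 + 117 ≈ 43992.0 mm ≈ 43.99 m.
Far limit Df = s·(H − f)/(H − s) = 31500 × (43992.0 − 117) / (43992.0 − 31500) = 31500 × 43875.0 / 12492.0 ≈ 110636 mm ≈ 111 m.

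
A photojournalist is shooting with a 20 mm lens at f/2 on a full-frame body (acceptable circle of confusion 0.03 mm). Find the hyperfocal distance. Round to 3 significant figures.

6.69 m

Hyperfocal distance H = f²/(N·c) + f = 20²/(2 × 0.03) + 20 = 400/0.06 + 20 ≈ 6686.7 mm ≈ 6.69 m.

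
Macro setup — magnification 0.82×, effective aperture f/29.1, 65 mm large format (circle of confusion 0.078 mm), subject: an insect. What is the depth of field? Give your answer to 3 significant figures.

At magnification m, DoF ≈ 2·N_eff·c/m² = 2 × 29.1 × 0.078 / 0.82² = 4.54 / 0.6724 ≈ 6.75 mm.

6.75 mm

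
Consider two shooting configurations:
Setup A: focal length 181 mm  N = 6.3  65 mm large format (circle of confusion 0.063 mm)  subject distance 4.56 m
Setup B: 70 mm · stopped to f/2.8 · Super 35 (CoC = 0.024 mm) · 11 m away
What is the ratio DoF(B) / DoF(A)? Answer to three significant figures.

Setup A: H = 181²/(6.3×0.063) + 181 ≈ 82723.2 mm; DoF = Df − Dn = 4815.47 − 4330.27 ≈ 485.20 mm.
Setup B: H = 70²/(2.8×0.024) + 70 ≈ 72986.7 mm; DoF = Df − Dn = 12939.6 − 9566.1 ≈ 3373.5 mm.
Ratio = 3373.5 / 485.20 ≈ 6.95.

6.95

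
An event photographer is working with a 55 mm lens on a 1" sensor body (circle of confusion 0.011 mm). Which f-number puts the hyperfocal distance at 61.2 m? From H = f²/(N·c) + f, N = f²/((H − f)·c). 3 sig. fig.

Rearrange H = f²/(N·c) + f for N: N = f² / ((H − f)·c).
N = 55² / ((61200 − 55) × 0.011) = 3025 / 672.6 ≈ 4.50.

f/4.50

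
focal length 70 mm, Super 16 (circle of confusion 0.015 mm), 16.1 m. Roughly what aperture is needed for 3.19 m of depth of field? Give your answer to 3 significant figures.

f/2.00

Write h = H − f = f²/(N·c). The thin-lens limits are Dn = s·h/(h + (s−f)) and Df = s·h/(h − (s−f)), so DoF = Df − Dn = 2·s·(s−f)·h / (h² − (s−f)²).
That is a quadratic in h: DoF·h² − 2·s·(s−f)·h − DoF·(s−f)² = 0 ⇒ h = (s−f)·(s + √(s² + DoF²)) / DoF = 16030 × (16100 + √(16100² + 3190²)) / 3190 = 16030 × (16100 + 16413.0) / 3190 ≈ 163380 mm.
Then N = f²/(c·h) = 70² / (0.015 × 163380) = 4900 / 2450.7 ≈ 2.00.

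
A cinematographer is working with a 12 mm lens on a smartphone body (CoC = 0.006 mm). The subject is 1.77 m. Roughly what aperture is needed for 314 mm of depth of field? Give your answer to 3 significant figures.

f/1.20

Write h = H − f = f²/(N·c). The thin-lens limits are Dn = s·h/(h + (s−f)) and Df = s·h/(h − (s−f)), so DoF = Df − Dn = 2·s·(s−f)·h / (h² − (s−f)²).
That is a quadratic in h: DoF·h² − 2·s·(s−f)·h − DoF·(s−f)² = 0 ⇒ h = (s−f)·(s + √(s² + DoF²)) / DoF = 1758 × (1770 + √(1770² + 314²)) / 314 = 1758 × (1770 + 1797.64) / 314 ≈ 19974 mm.
Then N = f²/(c·h) = 12² / (0.006 × 19974) = 144 / 119.85 ≈ 1.20.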